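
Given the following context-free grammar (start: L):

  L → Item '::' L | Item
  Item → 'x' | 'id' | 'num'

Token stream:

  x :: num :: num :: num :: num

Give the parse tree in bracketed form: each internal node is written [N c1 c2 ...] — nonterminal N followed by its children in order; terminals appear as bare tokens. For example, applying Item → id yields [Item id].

L
Item :: L
x :: L
x :: Item :: L
x :: num :: L
x :: num :: Item :: L
x :: num :: num :: L
x :: num :: num :: Item :: L
x :: num :: num :: num :: L
x :: num :: num :: num :: Item
x :: num :: num :: num :: num

[L [Item x] :: [L [Item num] :: [L [Item num] :: [L [Item num] :: [L [Item num]]]]]]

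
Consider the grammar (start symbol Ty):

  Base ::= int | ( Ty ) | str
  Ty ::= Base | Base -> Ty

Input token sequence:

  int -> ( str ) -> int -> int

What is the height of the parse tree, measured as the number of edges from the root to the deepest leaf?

[Ty [Base int] -> [Ty [Base ( [Ty [Base str]] )] -> [Ty [Base int] -> [Ty [Base int]]]]]

5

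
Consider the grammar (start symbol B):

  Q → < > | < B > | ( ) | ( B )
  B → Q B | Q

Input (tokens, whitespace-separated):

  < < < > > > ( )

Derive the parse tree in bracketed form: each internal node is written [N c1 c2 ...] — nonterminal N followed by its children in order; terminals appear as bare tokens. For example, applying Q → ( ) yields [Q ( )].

B
Q B
< B > B
< Q > B
< < B > > B
< < Q > > B
< < < > > > B
< < < > > > Q
< < < > > > ( )

[B [Q < [B [Q < [B [Q < >]] >]] >] [B [Q ( )]]]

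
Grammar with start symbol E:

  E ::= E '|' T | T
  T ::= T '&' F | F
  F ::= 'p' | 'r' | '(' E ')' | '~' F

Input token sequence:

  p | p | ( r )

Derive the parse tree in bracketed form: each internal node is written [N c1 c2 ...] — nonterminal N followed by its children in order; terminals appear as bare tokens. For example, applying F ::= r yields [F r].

[E [E [E [T [F p]]] | [T [F p]]] | [T [F ( [E [T [F r]]] )]]]

E
E | T
E | T | T
T | T | T
F | T | T
p | T | T
p | F | T
p | p | T
p | p | F
p | p | ( E )
p | p | ( T )
p | p | ( F )
p | p | ( r )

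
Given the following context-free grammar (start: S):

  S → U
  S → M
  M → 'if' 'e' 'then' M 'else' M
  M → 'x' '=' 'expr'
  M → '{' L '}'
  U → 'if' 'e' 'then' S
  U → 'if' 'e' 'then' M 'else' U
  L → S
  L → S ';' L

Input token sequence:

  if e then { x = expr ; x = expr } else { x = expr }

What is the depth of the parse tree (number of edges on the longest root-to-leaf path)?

[S [M if e then [M { [L [S [M x = expr]] ; [L [S [M x = expr]]]] }] else [M { [L [S [M x = expr]]] }]]]

7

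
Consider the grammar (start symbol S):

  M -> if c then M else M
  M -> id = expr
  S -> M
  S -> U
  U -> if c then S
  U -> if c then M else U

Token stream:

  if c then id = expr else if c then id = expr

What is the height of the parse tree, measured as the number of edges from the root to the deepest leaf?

5

[S [U if c then [M id = expr] else [U if c then [S [M id = expr]]]]]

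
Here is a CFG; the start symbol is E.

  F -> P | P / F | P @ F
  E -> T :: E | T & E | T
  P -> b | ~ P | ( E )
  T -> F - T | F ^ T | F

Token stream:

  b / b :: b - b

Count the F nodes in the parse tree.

[E [T [F [P b] / [F [P b]]]] :: [E [T [F [P b]] - [T [F [P b]]]]]]

4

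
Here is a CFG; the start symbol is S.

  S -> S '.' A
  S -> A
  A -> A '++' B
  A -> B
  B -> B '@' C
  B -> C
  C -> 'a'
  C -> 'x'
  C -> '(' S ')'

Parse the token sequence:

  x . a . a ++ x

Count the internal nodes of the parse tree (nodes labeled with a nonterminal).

[S [S [S [A [B [C x]]]] . [A [B [C a]]]] . [A [A [B [C a]]] ++ [B [C x]]]]

15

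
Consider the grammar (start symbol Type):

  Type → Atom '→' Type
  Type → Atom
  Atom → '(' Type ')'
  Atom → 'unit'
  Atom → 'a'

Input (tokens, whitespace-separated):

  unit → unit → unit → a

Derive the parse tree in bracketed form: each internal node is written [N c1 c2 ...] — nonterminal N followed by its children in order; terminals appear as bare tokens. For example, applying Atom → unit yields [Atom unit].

Type
Atom → Type
unit → Type
unit → Atom → Type
unit → unit → Type
unit → unit → Atom → Type
unit → unit → unit → Type
unit → unit → unit → Atom
unit → unit → unit → a

[Type [Atom unit] → [Type [Atom unit] → [Type [Atom unit] → [Type [Atom a]]]]]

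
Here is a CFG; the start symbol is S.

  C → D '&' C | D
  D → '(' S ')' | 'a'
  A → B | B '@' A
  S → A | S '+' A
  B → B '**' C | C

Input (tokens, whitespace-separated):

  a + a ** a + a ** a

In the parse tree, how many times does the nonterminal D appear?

[S [S [S [A [B [C [D a]]]]] + [A [B [B [C [D a]]] ** [C [D a]]]]] + [A [B [B [C [D a]]] ** [C [D a]]]]]

5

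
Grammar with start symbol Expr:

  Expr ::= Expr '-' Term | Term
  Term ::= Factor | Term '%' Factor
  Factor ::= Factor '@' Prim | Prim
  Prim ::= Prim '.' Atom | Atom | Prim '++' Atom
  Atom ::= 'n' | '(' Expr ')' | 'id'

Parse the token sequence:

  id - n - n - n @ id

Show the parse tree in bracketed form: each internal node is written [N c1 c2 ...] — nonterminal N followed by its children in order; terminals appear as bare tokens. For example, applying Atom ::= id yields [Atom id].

[Expr [Expr [Expr [Expr [Term [Factor [Prim [Atom id]]]]] - [Term [Factor [Prim [Atom n]]]]] - [Term [Factor [Prim [Atom n]]]]] - [Term [Factor [Factor [Prim [Atom n]]] @ [Prim [Atom id]]]]]

Expr
Expr - Term
Expr - Term - Term
Expr - Term - Term - Term
Term - Term - Term - Term
Factor - Term - Term - Term
Prim - Term - Term - Term
Atom - Term - Term - Term
id - Term - Term - Term
id - Factor - Term - Term
id - Prim - Term - Term
id - Atom - Term - Term
id - n - Term - Term
id - n - Factor - Term
id - n - Prim - Term
id - n - Atom - Term
id - n - n - Term
id - n - n - Factor
id - n - n - Factor @ Prim
id - n - n - Prim @ Prim
id - n - n - Atom @ Prim
id - n - n - n @ Prim
id - n - n - n @ Atom
id - n - n - n @ id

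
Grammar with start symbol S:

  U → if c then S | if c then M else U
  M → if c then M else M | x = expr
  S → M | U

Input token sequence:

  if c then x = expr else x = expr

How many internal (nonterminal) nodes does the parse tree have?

4

[S [M if c then [M x = expr] else [M x = expr]]]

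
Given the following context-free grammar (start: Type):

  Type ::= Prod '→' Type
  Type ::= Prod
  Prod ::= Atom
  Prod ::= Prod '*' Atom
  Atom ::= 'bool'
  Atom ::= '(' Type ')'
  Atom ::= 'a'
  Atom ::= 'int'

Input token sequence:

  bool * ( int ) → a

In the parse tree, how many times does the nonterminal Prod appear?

4

[Type [Prod [Prod [Atom bool]] * [Atom ( [Type [Prod [Atom int]]] )]] → [Type [Prod [Atom a]]]]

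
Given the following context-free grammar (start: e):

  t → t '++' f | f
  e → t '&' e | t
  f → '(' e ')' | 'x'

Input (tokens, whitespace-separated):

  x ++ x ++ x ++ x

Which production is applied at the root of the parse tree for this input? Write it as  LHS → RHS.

e → t

[e [t [t [t [t [f x]] ++ [f x]] ++ [f x]] ++ [f x]]]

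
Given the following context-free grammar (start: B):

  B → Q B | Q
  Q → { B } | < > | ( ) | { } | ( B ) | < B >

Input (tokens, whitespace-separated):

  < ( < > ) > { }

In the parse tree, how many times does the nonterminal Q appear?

4

[B [Q < [B [Q ( [B [Q < >]] )]] >] [B [Q { }]]]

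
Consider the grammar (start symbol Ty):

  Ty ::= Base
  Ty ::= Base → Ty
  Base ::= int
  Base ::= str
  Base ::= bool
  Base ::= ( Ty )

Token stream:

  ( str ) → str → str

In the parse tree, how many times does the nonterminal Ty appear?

[Ty [Base ( [Ty [Base str]] )] → [Ty [Base str] → [Ty [Base str]]]]

4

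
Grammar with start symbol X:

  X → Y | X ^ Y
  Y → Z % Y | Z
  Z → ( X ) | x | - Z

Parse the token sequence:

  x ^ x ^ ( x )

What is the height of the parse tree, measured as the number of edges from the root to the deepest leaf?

6

[X [X [X [Y [Z x]]] ^ [Y [Z x]]] ^ [Y [Z ( [X [Y [Z x]]] )]]]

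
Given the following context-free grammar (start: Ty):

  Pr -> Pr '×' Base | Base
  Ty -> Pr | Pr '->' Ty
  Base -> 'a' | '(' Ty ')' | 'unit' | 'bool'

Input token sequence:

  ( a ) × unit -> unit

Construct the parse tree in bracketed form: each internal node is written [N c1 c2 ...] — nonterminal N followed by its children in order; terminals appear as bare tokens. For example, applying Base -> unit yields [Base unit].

[Ty [Pr [Pr [Base ( [Ty [Pr [Base a]]] )]] × [Base unit]] -> [Ty [Pr [Base unit]]]]

Ty
Pr -> Ty
Pr × Base -> Ty
Base × Base -> Ty
( Ty ) × Base -> Ty
( Pr ) × Base -> Ty
( Base ) × Base -> Ty
( a ) × Base -> Ty
( a ) × unit -> Ty
( a ) × unit -> Pr
( a ) × unit -> Base
( a ) × unit -> unit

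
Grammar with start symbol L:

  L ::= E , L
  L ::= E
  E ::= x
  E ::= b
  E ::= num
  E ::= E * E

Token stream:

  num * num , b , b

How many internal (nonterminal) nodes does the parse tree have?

8

[L [E [E num] * [E num]] , [L [E b] , [L [E b]]]]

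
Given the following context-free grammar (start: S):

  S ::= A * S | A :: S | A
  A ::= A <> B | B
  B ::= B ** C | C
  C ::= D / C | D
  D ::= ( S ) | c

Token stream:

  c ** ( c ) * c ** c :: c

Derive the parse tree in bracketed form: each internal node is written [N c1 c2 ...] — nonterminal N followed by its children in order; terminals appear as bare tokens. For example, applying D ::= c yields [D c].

[S [A [B [B [C [D c]]] ** [C [D ( [S [A [B [C [D c]]]]] )]]]] * [S [A [B [B [C [D c]]] ** [C [D c]]]] :: [S [A [B [C [D c]]]]]]]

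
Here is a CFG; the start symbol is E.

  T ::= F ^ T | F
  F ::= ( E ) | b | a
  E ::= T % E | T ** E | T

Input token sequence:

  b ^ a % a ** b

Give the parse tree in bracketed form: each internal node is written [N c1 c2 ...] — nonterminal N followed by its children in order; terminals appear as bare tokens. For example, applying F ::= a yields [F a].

E
T % E
F ^ T % E
b ^ T % E
b ^ F % E
b ^ a % E
b ^ a % T ** E
b ^ a % F ** E
b ^ a % a ** E
b ^ a % a ** T
b ^ a % a ** F
b ^ a % a ** b

[E [T [F b] ^ [T [F a]]] % [E [T [F a]] ** [E [T [F b]]]]]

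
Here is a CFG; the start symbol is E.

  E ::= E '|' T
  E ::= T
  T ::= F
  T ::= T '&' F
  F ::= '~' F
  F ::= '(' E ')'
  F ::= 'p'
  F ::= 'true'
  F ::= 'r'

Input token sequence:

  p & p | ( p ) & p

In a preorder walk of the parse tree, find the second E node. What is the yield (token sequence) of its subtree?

p & p

[E [E [T [T [F p]] & [F p]]] | [T [T [F ( [E [T [F p]]] )]] & [F p]]]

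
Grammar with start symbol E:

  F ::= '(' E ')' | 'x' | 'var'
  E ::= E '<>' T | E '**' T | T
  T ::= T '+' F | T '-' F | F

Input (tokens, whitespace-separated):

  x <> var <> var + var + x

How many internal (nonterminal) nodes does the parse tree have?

[E [E [E [T [F x]]] <> [T [F var]]] <> [T [T [T [F var]] + [F var]] + [F x]]]

13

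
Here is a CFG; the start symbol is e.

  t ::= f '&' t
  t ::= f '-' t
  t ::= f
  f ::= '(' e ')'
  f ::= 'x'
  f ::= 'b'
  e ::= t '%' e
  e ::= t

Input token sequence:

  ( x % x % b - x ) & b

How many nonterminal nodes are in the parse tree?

16

[e [t [f ( [e [t [f x]] % [e [t [f x]] % [e [t [f b] - [t [f x]]]]]] )] & [t [f b]]]]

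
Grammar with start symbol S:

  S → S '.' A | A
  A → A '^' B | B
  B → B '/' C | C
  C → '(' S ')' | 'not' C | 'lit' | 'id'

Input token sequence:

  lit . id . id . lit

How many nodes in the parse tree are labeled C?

[S [S [S [S [A [B [C lit]]]] . [A [B [C id]]]] . [A [B [C id]]]] . [A [B [C lit]]]]

4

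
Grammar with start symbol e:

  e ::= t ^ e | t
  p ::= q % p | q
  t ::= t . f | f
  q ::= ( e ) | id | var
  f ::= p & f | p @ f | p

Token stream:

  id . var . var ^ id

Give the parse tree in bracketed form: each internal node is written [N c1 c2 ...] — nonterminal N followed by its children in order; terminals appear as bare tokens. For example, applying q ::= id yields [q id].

[e [t [t [t [f [p [q id]]]] . [f [p [q var]]]] . [f [p [q var]]]] ^ [e [t [f [p [q id]]]]]]

e
t ^ e
t . f ^ e
t . f . f ^ e
f . f . f ^ e
p . f . f ^ e
q . f . f ^ e
id . f . f ^ e
id . p . f ^ e
id . q . f ^ e
id . var . f ^ e
id . var . p ^ e
id . var . q ^ e
id . var . var ^ e
id . var . var ^ t
id . var . var ^ f
id . var . var ^ p
id . var . var ^ q
id . var . var ^ id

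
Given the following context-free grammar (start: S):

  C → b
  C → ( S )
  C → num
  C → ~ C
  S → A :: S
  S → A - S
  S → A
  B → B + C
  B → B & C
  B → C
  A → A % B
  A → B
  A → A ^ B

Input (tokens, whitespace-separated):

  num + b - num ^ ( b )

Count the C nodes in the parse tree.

[S [A [B [B [C num]] + [C b]]] - [S [A [A [B [C num]]] ^ [B [C ( [S [A [B [C b]]]] )]]]]]

5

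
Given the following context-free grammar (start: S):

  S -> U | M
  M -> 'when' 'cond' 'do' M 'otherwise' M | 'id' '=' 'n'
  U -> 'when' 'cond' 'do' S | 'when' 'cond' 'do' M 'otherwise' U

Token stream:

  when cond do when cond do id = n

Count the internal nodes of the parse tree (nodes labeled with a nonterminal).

6

[S [U when cond do [S [U when cond do [S [M id = n]]]]]]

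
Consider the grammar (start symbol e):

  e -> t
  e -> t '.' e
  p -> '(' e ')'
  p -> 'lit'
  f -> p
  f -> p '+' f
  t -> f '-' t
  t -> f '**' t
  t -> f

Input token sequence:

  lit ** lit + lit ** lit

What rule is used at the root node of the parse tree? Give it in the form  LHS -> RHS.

[e [t [f [p lit]] ** [t [f [p lit] + [f [p lit]]] ** [t [f [p lit]]]]]]

e -> t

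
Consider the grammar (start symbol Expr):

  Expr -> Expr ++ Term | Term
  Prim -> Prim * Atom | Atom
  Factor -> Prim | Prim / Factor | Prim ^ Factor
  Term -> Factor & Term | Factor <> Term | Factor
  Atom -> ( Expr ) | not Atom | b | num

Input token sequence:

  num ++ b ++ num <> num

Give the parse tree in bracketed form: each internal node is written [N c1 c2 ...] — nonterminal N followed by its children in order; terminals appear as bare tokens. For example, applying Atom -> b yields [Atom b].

[Expr [Expr [Expr [Term [Factor [Prim [Atom num]]]]] ++ [Term [Factor [Prim [Atom b]]]]] ++ [Term [Factor [Prim [Atom num]]] <> [Term [Factor [Prim [Atom num]]]]]]

Expr
Expr ++ Term
Expr ++ Term ++ Term
Term ++ Term ++ Term
Factor ++ Term ++ Term
Prim ++ Term ++ Term
Atom ++ Term ++ Term
num ++ Term ++ Term
num ++ Factor ++ Term
num ++ Prim ++ Term
num ++ Atom ++ Term
num ++ b ++ Term
num ++ b ++ Factor <> Term
num ++ b ++ Prim <> Term
num ++ b ++ Atom <> Term
num ++ b ++ num <> Term
num ++ b ++ num <> Factor
num ++ b ++ num <> Prim
num ++ b ++ num <> Atom
num ++ b ++ num <> num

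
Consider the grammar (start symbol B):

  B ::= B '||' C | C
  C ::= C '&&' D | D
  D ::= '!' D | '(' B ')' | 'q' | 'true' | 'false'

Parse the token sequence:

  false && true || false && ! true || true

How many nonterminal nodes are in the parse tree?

14

[B [B [B [C [C [D false]] && [D true]]] || [C [C [D false]] && [D ! [D true]]]] || [C [D true]]]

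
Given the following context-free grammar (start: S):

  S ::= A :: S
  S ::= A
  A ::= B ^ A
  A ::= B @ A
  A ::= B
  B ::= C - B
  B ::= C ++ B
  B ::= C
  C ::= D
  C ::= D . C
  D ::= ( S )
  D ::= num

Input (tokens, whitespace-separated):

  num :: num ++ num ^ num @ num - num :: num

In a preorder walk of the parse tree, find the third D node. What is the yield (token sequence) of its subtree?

[S [A [B [C [D num]]]] :: [S [A [B [C [D num]] ++ [B [C [D num]]]] ^ [A [B [C [D num]]] @ [A [B [C [D num]] - [B [C [D num]]]]]]] :: [S [A [B [C [D num]]]]]]]

num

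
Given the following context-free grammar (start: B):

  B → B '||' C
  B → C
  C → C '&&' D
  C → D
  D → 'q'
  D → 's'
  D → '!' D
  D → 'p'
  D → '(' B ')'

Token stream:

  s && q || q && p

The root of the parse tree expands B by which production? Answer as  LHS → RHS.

B → B '||' C

[B [B [C [C [D s]] && [D q]]] || [C [C [D q]] && [D p]]]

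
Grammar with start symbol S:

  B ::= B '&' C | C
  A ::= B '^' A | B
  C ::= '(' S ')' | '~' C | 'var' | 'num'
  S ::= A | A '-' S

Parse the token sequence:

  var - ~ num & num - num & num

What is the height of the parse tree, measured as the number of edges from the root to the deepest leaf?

7

[S [A [B [C var]]] - [S [A [B [B [C ~ [C num]]] & [C num]]] - [S [A [B [B [C num]] & [C num]]]]]]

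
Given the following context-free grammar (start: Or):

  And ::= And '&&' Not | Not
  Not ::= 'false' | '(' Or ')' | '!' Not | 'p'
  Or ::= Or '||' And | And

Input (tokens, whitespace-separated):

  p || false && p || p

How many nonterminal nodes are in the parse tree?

[Or [Or [Or [And [Not p]]] || [And [And [Not false]] && [Not p]]] || [And [Not p]]]

11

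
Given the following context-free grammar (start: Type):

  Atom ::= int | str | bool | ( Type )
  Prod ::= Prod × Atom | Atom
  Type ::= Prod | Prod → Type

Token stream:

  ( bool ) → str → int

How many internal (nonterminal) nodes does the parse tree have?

12

[Type [Prod [Atom ( [Type [Prod [Atom bool]]] )]] → [Type [Prod [Atom str]] → [Type [Prod [Atom int]]]]]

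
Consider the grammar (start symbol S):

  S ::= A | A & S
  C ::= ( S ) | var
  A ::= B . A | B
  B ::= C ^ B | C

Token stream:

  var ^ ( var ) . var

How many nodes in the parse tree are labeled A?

[S [A [B [C var] ^ [B [C ( [S [A [B [C var]]]] )]]] . [A [B [C var]]]]]

3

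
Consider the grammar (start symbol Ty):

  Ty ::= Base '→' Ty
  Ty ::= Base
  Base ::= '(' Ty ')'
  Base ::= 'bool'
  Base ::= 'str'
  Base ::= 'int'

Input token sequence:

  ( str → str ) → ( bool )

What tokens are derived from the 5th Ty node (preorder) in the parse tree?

bool

[Ty [Base ( [Ty [Base str] → [Ty [Base str]]] )] → [Ty [Base ( [Ty [Base bool]] )]]]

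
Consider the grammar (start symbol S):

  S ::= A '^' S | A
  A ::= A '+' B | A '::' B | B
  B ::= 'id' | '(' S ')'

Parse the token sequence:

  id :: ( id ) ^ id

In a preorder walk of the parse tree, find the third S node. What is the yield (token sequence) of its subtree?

[S [A [A [B id]] :: [B ( [S [A [B id]]] )]] ^ [S [A [B id]]]]

id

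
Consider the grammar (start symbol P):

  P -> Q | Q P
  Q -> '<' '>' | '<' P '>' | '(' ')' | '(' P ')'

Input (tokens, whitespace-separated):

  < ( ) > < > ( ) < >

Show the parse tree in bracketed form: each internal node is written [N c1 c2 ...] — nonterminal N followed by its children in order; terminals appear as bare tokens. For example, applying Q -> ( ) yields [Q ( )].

[P [Q < [P [Q ( )]] >] [P [Q < >] [P [Q ( )] [P [Q < >]]]]]

P
Q P
< P > P
< Q > P
< ( ) > P
< ( ) > Q P
< ( ) > < > P
< ( ) > < > Q P
< ( ) > < > ( ) P
< ( ) > < > ( ) Q
< ( ) > < > ( ) < >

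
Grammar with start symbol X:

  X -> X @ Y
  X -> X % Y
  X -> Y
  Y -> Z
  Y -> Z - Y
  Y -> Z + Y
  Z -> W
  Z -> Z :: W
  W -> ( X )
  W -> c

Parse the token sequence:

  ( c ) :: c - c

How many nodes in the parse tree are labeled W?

[X [Y [Z [Z [W ( [X [Y [Z [W c]]]] )]] :: [W c]] - [Y [Z [W c]]]]]

4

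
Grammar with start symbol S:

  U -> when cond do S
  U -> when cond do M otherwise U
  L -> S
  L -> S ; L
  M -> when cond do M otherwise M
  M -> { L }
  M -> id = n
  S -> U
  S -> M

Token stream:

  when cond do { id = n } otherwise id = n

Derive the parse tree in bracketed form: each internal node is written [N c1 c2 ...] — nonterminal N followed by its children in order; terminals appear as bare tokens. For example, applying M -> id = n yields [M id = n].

S
M
when cond do M otherwise M
when cond do { L } otherwise M
when cond do { S } otherwise M
when cond do { M } otherwise M
when cond do { id = n } otherwise M
when cond do { id = n } otherwise id = n

[S [M when cond do [M { [L [S [M id = n]]] }] otherwise [M id = n]]]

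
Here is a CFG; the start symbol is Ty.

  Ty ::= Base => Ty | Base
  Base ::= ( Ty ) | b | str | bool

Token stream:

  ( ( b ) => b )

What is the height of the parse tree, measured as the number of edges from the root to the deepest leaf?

[Ty [Base ( [Ty [Base ( [Ty [Base b]] )] => [Ty [Base b]]] )]]

6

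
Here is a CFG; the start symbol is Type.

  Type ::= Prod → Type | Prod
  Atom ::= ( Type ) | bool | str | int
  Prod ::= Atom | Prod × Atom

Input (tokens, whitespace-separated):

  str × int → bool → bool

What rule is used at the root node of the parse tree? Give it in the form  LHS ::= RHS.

[Type [Prod [Prod [Atom str]] × [Atom int]] → [Type [Prod [Atom bool]] → [Type [Prod [Atom bool]]]]]

Type ::= Prod → Type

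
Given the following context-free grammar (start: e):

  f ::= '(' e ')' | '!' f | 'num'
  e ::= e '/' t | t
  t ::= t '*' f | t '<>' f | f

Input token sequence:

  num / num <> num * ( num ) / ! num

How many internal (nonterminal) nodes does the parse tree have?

17

[e [e [e [t [f num]]] / [t [t [t [f num]] <> [f num]] * [f ( [e [t [f num]]] )]]] / [t [f ! [f num]]]]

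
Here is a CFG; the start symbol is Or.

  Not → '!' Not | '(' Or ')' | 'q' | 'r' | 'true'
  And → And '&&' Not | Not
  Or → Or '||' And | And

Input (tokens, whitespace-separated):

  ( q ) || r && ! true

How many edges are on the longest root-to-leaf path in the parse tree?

7

[Or [Or [And [Not ( [Or [And [Not q]]] )]]] || [And [And [Not r]] && [Not ! [Not true]]]]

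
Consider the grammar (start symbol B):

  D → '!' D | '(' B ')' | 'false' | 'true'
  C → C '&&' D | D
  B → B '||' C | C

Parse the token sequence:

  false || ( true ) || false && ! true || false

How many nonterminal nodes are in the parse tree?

[B [B [B [B [C [D false]]] || [C [D ( [B [C [D true]]] )]]] || [C [C [D false]] && [D ! [D true]]]] || [C [D false]]]

18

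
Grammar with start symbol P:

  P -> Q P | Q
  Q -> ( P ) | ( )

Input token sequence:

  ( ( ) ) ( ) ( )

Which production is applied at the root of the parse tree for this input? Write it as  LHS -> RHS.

P -> Q P

[P [Q ( [P [Q ( )]] )] [P [Q ( )] [P [Q ( )]]]]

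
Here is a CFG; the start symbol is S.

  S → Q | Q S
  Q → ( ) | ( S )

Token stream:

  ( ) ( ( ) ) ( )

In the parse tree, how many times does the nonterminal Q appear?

4

[S [Q ( )] [S [Q ( [S [Q ( )]] )] [S [Q ( )]]]]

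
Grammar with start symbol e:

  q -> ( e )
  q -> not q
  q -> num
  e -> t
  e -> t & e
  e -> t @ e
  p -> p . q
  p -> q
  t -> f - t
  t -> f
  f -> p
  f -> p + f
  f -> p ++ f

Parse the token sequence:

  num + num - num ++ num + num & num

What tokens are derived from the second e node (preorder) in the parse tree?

num

[e [t [f [p [q num]] + [f [p [q num]]]] - [t [f [p [q num]] ++ [f [p [q num]] + [f [p [q num]]]]]]] & [e [t [f [p [q num]]]]]]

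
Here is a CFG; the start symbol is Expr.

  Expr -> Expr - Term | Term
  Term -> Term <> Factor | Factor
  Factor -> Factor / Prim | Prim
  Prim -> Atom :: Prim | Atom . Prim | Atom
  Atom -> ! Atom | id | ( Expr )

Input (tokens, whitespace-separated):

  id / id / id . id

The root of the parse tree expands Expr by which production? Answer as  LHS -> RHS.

Expr -> Term

[Expr [Term [Factor [Factor [Factor [Prim [Atom id]]] / [Prim [Atom id]]] / [Prim [Atom id] . [Prim [Atom id]]]]]]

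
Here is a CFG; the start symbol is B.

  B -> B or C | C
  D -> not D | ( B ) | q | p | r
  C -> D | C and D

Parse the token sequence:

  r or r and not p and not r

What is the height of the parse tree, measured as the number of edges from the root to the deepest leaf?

5

[B [B [C [D r]]] or [C [C [C [D r]] and [D not [D p]]] and [D not [D r]]]]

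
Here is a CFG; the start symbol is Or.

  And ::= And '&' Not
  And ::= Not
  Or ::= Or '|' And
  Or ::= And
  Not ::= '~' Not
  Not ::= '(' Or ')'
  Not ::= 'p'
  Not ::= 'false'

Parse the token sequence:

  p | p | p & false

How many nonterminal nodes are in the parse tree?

11

[Or [Or [Or [And [Not p]]] | [And [Not p]]] | [And [And [Not p]] & [Not false]]]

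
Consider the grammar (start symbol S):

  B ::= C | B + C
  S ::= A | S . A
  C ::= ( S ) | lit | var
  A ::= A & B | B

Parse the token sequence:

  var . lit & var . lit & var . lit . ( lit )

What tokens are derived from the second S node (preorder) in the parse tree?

var . lit & var . lit & var . lit

[S [S [S [S [S [A [B [C var]]]] . [A [A [B [C lit]]] & [B [C var]]]] . [A [A [B [C lit]]] & [B [C var]]]] . [A [B [C lit]]]] . [A [B [C ( [S [A [B [C lit]]]] )]]]]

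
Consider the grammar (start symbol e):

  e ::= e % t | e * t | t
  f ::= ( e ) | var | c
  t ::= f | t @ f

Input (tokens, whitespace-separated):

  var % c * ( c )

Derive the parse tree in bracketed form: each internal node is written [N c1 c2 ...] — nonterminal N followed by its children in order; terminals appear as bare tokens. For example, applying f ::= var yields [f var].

e
e * t
e % t * t
t % t * t
f % t * t
var % t * t
var % f * t
var % c * t
var % c * f
var % c * ( e )
var % c * ( t )
var % c * ( f )
var % c * ( c )

[e [e [e [t [f var]]] % [t [f c]]] * [t [f ( [e [t [f c]]] )]]]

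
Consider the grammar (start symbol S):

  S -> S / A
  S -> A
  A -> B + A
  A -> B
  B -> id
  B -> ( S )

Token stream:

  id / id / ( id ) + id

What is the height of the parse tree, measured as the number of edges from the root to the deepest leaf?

6

[S [S [S [A [B id]]] / [A [B id]]] / [A [B ( [S [A [B id]]] )] + [A [B id]]]]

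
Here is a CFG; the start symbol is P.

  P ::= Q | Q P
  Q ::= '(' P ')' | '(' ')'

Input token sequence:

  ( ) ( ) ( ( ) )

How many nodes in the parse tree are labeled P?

4

[P [Q ( )] [P [Q ( )] [P [Q ( [P [Q ( )]] )]]]]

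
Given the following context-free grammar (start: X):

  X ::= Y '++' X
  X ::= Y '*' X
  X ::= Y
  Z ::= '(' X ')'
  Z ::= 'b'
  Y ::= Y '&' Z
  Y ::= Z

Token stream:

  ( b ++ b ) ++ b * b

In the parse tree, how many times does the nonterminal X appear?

[X [Y [Z ( [X [Y [Z b]] ++ [X [Y [Z b]]]] )]] ++ [X [Y [Z b]] * [X [Y [Z b]]]]]

5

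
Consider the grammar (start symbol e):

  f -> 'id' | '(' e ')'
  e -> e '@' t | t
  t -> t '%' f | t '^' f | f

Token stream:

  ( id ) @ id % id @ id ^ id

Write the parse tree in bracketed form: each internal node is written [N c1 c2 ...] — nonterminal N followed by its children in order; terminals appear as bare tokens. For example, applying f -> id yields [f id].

[e [e [e [t [f ( [e [t [f id]]] )]]] @ [t [t [f id]] % [f id]]] @ [t [t [f id]] ^ [f id]]]

e
e @ t
e @ t @ t
t @ t @ t
f @ t @ t
( e ) @ t @ t
( t ) @ t @ t
( f ) @ t @ t
( id ) @ t @ t
( id ) @ t % f @ t
( id ) @ f % f @ t
( id ) @ id % f @ t
( id ) @ id % id @ t
( id ) @ id % id @ t ^ f
( id ) @ id % id @ f ^ f
( id ) @ id % id @ id ^ f
( id ) @ id % id @ id ^ id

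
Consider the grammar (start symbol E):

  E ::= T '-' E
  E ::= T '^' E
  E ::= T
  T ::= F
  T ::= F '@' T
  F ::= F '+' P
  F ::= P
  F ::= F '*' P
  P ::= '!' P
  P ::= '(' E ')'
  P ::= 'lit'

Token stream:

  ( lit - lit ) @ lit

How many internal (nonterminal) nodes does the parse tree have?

[E [T [F [P ( [E [T [F [P lit]]] - [E [T [F [P lit]]]]] )]] @ [T [F [P lit]]]]]

15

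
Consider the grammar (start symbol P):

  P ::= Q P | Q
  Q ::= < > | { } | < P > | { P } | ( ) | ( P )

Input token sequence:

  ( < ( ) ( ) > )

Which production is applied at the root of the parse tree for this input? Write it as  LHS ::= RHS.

P ::= Q

[P [Q ( [P [Q < [P [Q ( )] [P [Q ( )]]] >]] )]]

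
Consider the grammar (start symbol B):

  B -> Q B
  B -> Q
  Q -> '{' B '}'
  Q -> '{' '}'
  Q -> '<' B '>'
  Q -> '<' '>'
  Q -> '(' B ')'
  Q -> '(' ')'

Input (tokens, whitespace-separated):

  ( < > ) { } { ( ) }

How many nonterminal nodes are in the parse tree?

10

[B [Q ( [B [Q < >]] )] [B [Q { }] [B [Q { [B [Q ( )]] }]]]]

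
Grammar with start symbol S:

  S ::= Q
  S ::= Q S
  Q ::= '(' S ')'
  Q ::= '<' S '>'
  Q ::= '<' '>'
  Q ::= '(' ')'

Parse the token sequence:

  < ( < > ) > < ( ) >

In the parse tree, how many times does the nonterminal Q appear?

5

[S [Q < [S [Q ( [S [Q < >]] )]] >] [S [Q < [S [Q ( )]] >]]]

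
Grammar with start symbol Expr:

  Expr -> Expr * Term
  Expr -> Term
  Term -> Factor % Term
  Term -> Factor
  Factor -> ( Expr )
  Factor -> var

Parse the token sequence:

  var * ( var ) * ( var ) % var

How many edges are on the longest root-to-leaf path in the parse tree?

[Expr [Expr [Expr [Term [Factor var]]] * [Term [Factor ( [Expr [Term [Factor var]]] )]]] * [Term [Factor ( [Expr [Term [Factor var]]] )] % [Term [Factor var]]]]

7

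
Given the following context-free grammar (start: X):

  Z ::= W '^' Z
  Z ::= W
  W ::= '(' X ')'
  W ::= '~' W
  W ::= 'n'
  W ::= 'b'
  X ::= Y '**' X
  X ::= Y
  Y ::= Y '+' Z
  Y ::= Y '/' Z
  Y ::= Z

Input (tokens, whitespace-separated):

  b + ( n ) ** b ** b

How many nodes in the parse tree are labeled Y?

[X [Y [Y [Z [W b]]] + [Z [W ( [X [Y [Z [W n]]]] )]]] ** [X [Y [Z [W b]]] ** [X [Y [Z [W b]]]]]]

5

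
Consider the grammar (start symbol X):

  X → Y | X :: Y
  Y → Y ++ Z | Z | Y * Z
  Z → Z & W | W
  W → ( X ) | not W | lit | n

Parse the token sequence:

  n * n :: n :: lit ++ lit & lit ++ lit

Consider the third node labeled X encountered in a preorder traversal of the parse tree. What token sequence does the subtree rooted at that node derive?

n * n

[X [X [X [Y [Y [Z [W n]]] * [Z [W n]]]] :: [Y [Z [W n]]]] :: [Y [Y [Y [Z [W lit]]] ++ [Z [Z [W lit]] & [W lit]]] ++ [Z [W lit]]]]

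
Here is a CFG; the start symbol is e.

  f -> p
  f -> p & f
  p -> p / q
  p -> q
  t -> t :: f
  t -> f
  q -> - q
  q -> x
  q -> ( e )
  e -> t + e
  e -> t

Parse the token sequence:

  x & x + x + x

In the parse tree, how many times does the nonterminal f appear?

[e [t [f [p [q x]] & [f [p [q x]]]]] + [e [t [f [p [q x]]]] + [e [t [f [p [q x]]]]]]]

4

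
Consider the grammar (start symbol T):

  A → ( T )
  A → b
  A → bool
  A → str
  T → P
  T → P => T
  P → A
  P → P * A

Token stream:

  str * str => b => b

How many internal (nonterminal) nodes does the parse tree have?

[T [P [P [A str]] * [A str]] => [T [P [A b]] => [T [P [A b]]]]]

11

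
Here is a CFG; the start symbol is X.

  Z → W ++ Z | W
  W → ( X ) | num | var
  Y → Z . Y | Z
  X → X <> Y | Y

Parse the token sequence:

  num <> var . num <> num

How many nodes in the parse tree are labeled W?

[X [X [X [Y [Z [W num]]]] <> [Y [Z [W var]] . [Y [Z [W num]]]]] <> [Y [Z [W num]]]]

4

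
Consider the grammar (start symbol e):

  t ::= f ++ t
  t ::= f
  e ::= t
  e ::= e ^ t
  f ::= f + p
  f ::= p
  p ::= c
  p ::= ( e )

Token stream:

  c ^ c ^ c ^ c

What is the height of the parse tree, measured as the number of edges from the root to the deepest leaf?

[e [e [e [e [t [f [p c]]]] ^ [t [f [p c]]]] ^ [t [f [p c]]]] ^ [t [f [p c]]]]

7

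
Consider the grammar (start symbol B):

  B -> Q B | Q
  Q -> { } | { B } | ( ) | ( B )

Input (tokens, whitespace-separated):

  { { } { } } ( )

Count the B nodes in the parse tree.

[B [Q { [B [Q { }] [B [Q { }]]] }] [B [Q ( )]]]

4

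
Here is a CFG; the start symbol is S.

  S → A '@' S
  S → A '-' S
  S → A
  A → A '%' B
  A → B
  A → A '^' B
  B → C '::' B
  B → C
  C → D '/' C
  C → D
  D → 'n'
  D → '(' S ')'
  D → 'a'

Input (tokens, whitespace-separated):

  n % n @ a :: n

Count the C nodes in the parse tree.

[S [A [A [B [C [D n]]]] % [B [C [D n]]]] @ [S [A [B [C [D a]] :: [B [C [D n]]]]]]]

4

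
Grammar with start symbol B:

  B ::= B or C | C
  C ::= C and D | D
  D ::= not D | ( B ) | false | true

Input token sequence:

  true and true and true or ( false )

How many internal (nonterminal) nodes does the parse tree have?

[B [B [C [C [C [D true]] and [D true]] and [D true]]] or [C [D ( [B [C [D false]]] )]]]

13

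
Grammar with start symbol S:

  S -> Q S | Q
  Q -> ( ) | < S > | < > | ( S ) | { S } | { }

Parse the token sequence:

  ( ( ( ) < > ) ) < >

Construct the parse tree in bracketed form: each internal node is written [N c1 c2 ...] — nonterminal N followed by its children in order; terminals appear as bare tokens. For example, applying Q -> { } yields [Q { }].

S
Q S
( S ) S
( Q ) S
( ( S ) ) S
( ( Q S ) ) S
( ( ( ) S ) ) S
( ( ( ) Q ) ) S
( ( ( ) < > ) ) S
( ( ( ) < > ) ) Q
( ( ( ) < > ) ) < >

[S [Q ( [S [Q ( [S [Q ( )] [S [Q < >]]] )]] )] [S [Q < >]]]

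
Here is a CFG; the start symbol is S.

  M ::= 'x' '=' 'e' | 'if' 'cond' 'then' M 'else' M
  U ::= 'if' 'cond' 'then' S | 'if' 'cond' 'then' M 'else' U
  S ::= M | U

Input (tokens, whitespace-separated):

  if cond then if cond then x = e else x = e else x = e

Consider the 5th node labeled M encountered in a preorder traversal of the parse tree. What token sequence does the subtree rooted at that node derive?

[S [M if cond then [M if cond then [M x = e] else [M x = e]] else [M x = e]]]

x = e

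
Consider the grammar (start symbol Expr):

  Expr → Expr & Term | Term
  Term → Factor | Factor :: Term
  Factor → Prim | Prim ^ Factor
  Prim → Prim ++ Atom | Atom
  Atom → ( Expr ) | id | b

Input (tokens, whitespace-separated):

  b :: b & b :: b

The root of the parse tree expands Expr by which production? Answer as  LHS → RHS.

[Expr [Expr [Term [Factor [Prim [Atom b]]] :: [Term [Factor [Prim [Atom b]]]]]] & [Term [Factor [Prim [Atom b]]] :: [Term [Factor [Prim [Atom b]]]]]]

Expr → Expr & Term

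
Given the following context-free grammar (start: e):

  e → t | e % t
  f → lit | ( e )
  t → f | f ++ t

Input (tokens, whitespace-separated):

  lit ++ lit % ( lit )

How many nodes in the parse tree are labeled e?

3

[e [e [t [f lit] ++ [t [f lit]]]] % [t [f ( [e [t [f lit]]] )]]]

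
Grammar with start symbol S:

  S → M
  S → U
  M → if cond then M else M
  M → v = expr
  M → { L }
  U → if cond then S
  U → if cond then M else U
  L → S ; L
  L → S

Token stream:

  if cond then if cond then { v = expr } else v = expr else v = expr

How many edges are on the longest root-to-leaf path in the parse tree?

[S [M if cond then [M if cond then [M { [L [S [M v = expr]]] }] else [M v = expr]] else [M v = expr]]]

7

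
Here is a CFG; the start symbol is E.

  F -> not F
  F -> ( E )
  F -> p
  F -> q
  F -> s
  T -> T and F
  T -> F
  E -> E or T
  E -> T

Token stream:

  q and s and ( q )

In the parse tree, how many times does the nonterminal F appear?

[E [T [T [T [F q]] and [F s]] and [F ( [E [T [F q]]] )]]]

4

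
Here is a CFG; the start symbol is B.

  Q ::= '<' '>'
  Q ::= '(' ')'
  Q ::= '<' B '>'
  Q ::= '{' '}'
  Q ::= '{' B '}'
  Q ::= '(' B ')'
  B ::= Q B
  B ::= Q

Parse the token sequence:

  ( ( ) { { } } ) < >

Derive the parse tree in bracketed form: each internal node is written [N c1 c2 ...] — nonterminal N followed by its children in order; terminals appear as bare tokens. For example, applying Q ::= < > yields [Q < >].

B
Q B
( B ) B
( Q B ) B
( ( ) B ) B
( ( ) Q ) B
( ( ) { B } ) B
( ( ) { Q } ) B
( ( ) { { } } ) B
( ( ) { { } } ) Q
( ( ) { { } } ) < >

[B [Q ( [B [Q ( )] [B [Q { [B [Q { }]] }]]] )] [B [Q < >]]]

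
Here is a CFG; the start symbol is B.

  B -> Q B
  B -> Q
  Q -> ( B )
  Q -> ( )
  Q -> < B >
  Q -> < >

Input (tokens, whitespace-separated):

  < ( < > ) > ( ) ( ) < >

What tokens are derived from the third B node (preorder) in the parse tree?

[B [Q < [B [Q ( [B [Q < >]] )]] >] [B [Q ( )] [B [Q ( )] [B [Q < >]]]]]

< >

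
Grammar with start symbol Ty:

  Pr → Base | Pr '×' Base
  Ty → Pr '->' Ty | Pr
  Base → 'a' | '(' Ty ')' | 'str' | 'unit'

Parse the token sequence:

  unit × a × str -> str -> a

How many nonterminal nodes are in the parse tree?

[Ty [Pr [Pr [Pr [Base unit]] × [Base a]] × [Base str]] -> [Ty [Pr [Base str]] -> [Ty [Pr [Base a]]]]]

13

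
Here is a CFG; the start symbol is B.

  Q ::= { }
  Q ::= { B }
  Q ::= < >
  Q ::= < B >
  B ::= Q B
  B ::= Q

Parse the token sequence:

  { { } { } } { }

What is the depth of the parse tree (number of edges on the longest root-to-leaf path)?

5

[B [Q { [B [Q { }] [B [Q { }]]] }] [B [Q { }]]]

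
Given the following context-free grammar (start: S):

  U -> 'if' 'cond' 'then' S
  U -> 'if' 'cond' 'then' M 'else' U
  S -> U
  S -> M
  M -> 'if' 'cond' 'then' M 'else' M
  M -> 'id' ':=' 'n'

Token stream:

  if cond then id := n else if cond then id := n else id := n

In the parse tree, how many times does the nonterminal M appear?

5

[S [M if cond then [M id := n] else [M if cond then [M id := n] else [M id := n]]]]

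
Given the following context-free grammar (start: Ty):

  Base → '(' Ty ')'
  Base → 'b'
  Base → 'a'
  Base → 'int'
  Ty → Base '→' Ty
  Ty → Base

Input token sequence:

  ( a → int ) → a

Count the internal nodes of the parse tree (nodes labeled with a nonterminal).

[Ty [Base ( [Ty [Base a] → [Ty [Base int]]] )] → [Ty [Base a]]]

8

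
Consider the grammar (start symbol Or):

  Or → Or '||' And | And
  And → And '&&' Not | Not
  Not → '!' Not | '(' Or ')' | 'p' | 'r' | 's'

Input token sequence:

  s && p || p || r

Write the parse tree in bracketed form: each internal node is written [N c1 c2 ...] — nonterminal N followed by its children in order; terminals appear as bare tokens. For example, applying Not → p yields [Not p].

[Or [Or [Or [And [And [Not s]] && [Not p]]] || [And [Not p]]] || [And [Not r]]]

Or
Or || And
Or || And || And
And || And || And
And && Not || And || And
Not && Not || And || And
s && Not || And || And
s && p || And || And
s && p || Not || And
s && p || p || And
s && p || p || Not
s && p || p || r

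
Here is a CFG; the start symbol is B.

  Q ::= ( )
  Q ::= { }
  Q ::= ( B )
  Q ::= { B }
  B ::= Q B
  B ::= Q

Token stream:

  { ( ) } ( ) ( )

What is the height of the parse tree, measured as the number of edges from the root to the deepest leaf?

4

[B [Q { [B [Q ( )]] }] [B [Q ( )] [B [Q ( )]]]]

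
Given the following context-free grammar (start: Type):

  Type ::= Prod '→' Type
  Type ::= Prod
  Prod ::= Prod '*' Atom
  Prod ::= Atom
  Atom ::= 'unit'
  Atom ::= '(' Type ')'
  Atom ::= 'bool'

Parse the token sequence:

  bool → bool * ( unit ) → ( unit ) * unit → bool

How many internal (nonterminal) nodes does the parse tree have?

[Type [Prod [Atom bool]] → [Type [Prod [Prod [Atom bool]] * [Atom ( [Type [Prod [Atom unit]]] )]] → [Type [Prod [Prod [Atom ( [Type [Prod [Atom unit]]] )]] * [Atom unit]] → [Type [Prod [Atom bool]]]]]]

22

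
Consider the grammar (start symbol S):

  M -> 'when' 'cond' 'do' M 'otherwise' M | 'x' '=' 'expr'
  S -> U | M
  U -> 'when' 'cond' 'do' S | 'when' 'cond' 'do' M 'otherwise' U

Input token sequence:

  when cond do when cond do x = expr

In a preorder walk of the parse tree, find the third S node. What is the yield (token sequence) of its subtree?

[S [U when cond do [S [U when cond do [S [M x = expr]]]]]]

x = expr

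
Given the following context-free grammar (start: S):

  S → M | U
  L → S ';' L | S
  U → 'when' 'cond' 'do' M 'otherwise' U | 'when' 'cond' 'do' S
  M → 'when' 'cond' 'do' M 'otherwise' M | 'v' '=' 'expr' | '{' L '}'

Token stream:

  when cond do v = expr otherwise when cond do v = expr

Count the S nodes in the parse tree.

2

[S [U when cond do [M v = expr] otherwise [U when cond do [S [M v = expr]]]]]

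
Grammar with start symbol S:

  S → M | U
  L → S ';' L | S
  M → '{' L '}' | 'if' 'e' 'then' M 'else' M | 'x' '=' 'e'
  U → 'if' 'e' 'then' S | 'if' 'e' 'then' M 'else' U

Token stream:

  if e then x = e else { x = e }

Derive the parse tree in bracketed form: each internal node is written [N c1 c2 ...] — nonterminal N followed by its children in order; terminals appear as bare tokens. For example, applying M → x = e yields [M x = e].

[S [M if e then [M x = e] else [M { [L [S [M x = e]]] }]]]

S
M
if e then M else M
if e then x = e else M
if e then x = e else { L }
if e then x = e else { S }
if e then x = e else { M }
if e then x = e else { x = e }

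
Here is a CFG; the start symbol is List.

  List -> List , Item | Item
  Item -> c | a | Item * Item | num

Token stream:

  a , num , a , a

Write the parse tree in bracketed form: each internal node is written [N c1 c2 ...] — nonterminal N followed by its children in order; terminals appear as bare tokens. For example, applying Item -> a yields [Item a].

List
List , Item
List , Item , Item
List , Item , Item , Item
Item , Item , Item , Item
a , Item , Item , Item
a , num , Item , Item
a , num , a , Item
a , num , a , a

[List [List [List [List [Item a]] , [Item num]] , [Item a]] , [Item a]]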